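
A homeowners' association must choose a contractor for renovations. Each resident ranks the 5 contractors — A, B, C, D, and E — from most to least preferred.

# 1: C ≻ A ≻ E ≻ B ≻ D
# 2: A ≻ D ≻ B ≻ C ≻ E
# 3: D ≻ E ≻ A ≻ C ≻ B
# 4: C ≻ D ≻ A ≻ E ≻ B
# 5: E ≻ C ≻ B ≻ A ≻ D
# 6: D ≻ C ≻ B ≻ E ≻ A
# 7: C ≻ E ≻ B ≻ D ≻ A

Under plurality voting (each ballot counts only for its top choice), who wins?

First-place vote totals:
  A: 1
  B: 0
  C: 3
  D: 2
  E: 1
C has the most first-place votes.

C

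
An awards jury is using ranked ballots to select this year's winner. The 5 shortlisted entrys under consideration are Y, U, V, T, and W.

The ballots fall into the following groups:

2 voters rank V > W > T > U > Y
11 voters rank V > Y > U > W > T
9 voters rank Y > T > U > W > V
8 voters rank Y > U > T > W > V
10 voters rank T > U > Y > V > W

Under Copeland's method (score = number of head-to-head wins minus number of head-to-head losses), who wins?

Pairwise results:
  Y vs U: Y wins 28–12.
  Y vs V: Y wins 27–13.
  Y vs T: Y wins 28–12.
  Y vs W: Y wins 38–2.
  U vs V: U wins 27–13.
  U vs T: T wins 21–19.
  U vs W: U wins 38–2.
  V vs T: T wins 27–13.
  V vs W: V wins 23–17.
  T vs W: T wins 27–13.
Copeland scores (wins − losses):
  Y: 4 − 0 = 4
  U: 2 − 2 = 0
  V: 1 − 3 = -2
  T: 3 − 1 = 2
  W: 0 − 4 = -4
Y has the best Copeland score.

Y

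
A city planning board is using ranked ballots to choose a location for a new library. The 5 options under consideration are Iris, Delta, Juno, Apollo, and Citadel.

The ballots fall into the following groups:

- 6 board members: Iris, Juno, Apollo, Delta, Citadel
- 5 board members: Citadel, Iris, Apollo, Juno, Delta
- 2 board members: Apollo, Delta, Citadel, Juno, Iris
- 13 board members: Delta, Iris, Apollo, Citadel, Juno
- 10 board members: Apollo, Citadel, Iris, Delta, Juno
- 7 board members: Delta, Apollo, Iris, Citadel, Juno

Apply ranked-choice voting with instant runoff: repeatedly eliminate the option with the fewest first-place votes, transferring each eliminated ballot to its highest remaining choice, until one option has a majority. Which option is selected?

Round 1: Delta 20, Apollo 12, Iris 6, Citadel 5, Juno 0. Juno has the fewest and is eliminated.
Round 2: Delta 20, Apollo 12, Iris 6, Citadel 5. Citadel has the fewest and is eliminated.
Round 3: Delta 20, Apollo 12, Iris 11. Iris has the fewest and is eliminated.
Round 4: Apollo 23, Delta 20. Apollo has a majority.

Apollo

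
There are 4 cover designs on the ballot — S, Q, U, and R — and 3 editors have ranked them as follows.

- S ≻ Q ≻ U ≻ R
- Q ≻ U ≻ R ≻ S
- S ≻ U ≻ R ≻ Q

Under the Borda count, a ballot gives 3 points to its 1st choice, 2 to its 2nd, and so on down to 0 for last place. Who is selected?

S

Borda scores:
  S: 3 + 0 + 3 = 6
  Q: 2 + 3 + 0 = 5
  U: 1 + 2 + 2 = 5
  R: 0 + 1 + 1 = 2
S has the highest total.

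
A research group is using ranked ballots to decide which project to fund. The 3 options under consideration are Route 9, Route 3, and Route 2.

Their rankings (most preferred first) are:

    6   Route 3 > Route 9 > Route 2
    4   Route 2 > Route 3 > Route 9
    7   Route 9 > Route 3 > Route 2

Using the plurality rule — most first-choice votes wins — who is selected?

Route 9

First-place vote totals:
  Route 9: 7
  Route 3: 6
  Route 2: 4
Route 9 has the most first-place votes.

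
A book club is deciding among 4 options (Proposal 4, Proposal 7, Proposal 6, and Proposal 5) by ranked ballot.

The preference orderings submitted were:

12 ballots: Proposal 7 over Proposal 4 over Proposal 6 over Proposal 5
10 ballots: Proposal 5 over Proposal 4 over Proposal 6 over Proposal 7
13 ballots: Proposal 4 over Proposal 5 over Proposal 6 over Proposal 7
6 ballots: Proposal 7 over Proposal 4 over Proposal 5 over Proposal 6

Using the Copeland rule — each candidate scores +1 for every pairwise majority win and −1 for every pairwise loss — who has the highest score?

Pairwise results:
  Proposal 4 vs Proposal 7: Proposal 4 wins 23–18.
  Proposal 4 vs Proposal 6: Proposal 4 wins 41–0.
  Proposal 4 vs Proposal 5: Proposal 4 wins 31–10.
  Proposal 7 vs Proposal 6: Proposal 6 wins 23–18.
  Proposal 7 vs Proposal 5: Proposal 5 wins 23–18.
  Proposal 6 vs Proposal 5: Proposal 5 wins 29–12.
Copeland scores (wins − losses):
  Proposal 4: 3 − 0 = 3
  Proposal 7: 0 − 3 = -3
  Proposal 6: 1 − 2 = -1
  Proposal 5: 2 − 1 = 1
Proposal 4 has the best Copeland score.

Proposal 4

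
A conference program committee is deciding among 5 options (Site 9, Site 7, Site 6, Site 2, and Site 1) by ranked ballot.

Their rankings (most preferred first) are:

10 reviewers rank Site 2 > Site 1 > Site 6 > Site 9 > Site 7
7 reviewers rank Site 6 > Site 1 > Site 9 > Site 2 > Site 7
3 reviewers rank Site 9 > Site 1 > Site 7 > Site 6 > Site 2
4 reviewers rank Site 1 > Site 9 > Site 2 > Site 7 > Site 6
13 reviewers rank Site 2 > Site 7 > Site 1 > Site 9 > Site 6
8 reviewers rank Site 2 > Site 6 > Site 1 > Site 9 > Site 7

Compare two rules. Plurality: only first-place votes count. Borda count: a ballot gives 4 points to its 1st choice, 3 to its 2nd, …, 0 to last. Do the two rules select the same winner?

Yes

Plurality first-place counts: Site 9 3, Site 7 0, Site 6 7, Site 2 31, Site 1 4 → Site 2.
Borda totals: Site 9 69, Site 7 49, Site 6 75, Site 2 139, Site 1 118 → Site 2.
The two rules agree on Site 2.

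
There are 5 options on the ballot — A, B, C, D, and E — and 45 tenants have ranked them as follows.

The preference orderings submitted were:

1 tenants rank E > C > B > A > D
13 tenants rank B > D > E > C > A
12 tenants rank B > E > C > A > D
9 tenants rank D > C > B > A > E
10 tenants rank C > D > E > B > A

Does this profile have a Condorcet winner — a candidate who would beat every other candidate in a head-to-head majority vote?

Yes

Head-to-head results (45 voters total):
A vs B: B wins 45–0.
A vs C: C wins 45–0.
A vs D: D wins 32–13.
A vs E: E wins 36–9.
B vs C: B wins 25–20.
B vs D: B wins 26–19.
B vs E: B wins 34–11.
C vs D: C wins 23–22.
C vs E: E wins 26–19.
D vs E: D wins 32–13.
B beats each rival — A (45–0), C (25–20), D (26–19), E (34–11) — so B is the Condorcet winner.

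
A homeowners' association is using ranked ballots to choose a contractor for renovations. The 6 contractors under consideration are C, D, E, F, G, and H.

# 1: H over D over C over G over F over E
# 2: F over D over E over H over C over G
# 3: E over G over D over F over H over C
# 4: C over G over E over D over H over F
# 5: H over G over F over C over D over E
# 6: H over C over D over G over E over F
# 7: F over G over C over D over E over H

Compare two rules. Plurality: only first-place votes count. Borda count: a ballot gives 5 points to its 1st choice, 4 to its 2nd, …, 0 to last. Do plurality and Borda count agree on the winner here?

No

Plurality first-place counts: C 1, D 0, E 1, F 2, G 0, H 3 → H.
Borda totals: C 18, D 19, E 13, F 16, G 20, H 19 → G.
The two rules disagree: plurality picks H, Borda picks G.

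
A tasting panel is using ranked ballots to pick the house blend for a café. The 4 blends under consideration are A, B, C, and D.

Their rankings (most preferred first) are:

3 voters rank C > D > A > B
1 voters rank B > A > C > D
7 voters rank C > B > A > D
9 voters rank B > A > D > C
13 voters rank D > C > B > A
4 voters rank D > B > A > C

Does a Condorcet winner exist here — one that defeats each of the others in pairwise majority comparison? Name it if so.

D

Head-to-head results (37 voters total):
A vs B: B wins 34–3.
A vs C: C wins 23–14.
A vs D: D wins 20–17.
B vs C: C wins 23–14.
B vs D: D wins 20–17.
C vs D: D wins 26–11.
D beats each rival — A (20–17), B (20–17), C (26–11) — so D is the Condorcet winner.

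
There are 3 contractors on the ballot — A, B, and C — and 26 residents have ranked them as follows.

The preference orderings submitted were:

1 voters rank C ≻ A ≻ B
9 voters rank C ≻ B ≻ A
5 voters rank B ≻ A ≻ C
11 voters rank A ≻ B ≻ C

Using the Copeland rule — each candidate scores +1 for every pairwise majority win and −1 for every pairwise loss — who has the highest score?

Pairwise results:
  A vs B: B wins 14–12.
  A vs C: A wins 16–10.
  B vs C: B wins 16–10.
Copeland scores (wins − losses):
  A: 1 − 1 = 0
  B: 2 − 0 = 2
  C: 0 − 2 = -2
B has the best Copeland score.

B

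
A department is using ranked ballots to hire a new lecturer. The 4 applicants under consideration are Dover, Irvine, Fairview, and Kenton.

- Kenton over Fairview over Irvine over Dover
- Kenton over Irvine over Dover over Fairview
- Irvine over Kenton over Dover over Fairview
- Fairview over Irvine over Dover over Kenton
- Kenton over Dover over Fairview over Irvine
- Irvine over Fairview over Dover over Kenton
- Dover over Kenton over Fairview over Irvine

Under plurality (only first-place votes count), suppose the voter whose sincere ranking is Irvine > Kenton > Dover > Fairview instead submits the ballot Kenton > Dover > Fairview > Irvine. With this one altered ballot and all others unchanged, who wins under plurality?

Kenton

First-place totals with the altered ballot: Dover 1, Irvine 1, Fairview 1, Kenton 4.
The winner is unchanged: still Kenton.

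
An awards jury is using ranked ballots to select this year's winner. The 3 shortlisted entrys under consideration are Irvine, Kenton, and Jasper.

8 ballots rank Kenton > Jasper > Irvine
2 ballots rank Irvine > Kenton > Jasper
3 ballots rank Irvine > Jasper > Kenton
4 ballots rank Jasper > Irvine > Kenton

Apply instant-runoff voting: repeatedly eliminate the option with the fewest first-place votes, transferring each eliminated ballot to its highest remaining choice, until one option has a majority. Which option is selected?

Irvine

Round 1: Kenton 8, Irvine 5, Jasper 4. Jasper has the fewest and is eliminated.
Round 2: Irvine 9, Kenton 8. Irvine has a majority.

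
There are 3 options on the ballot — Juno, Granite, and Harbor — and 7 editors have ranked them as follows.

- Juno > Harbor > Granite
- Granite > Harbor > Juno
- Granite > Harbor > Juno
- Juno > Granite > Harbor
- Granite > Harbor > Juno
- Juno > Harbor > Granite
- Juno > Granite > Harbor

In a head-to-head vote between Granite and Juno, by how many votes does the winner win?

Ballots ranking Granite above Juno: 3.
Ballots ranking Juno above Granite: 4.
Juno wins 4–3, a margin of 1.

1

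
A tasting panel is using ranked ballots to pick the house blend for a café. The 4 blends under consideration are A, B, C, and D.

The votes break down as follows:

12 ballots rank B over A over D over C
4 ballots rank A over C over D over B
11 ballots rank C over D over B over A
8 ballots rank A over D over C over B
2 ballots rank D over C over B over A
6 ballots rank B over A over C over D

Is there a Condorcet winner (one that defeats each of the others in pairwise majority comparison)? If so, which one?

There is no Condorcet winner

Head-to-head results (43 voters total):
A vs B: B wins 31–12.
A vs C: A wins 30–13.
A vs D: A wins 30–13.
B vs C: C wins 25–18.
B vs D: D wins 25–18.
C vs D: D wins 22–21.
No candidate beats all others: A beats C beats B beats A, a majority cycle.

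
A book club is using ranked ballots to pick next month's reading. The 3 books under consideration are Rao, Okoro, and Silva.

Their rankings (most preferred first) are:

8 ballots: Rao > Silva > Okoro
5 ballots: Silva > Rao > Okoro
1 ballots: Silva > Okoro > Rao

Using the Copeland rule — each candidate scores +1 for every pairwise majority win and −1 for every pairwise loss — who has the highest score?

Rao

Pairwise results:
  Rao vs Okoro: Rao wins 13–1.
  Rao vs Silva: Rao wins 8–6.
  Okoro vs Silva: Silva wins 14–0.
Copeland scores (wins − losses):
  Rao: 2 − 0 = 2
  Okoro: 0 − 2 = -2
  Silva: 1 − 1 = 0
Rao has the best Copeland score.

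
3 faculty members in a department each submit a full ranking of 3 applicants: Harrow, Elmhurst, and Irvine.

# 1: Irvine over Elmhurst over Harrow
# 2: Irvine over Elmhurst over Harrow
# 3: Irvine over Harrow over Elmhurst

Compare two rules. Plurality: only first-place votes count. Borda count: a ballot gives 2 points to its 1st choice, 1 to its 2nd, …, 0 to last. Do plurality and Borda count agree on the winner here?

Plurality first-place counts: Harrow 0, Elmhurst 0, Irvine 3 → Irvine.
Borda totals: Harrow 1, Elmhurst 2, Irvine 6 → Irvine.
The two rules agree on Irvine.

Yes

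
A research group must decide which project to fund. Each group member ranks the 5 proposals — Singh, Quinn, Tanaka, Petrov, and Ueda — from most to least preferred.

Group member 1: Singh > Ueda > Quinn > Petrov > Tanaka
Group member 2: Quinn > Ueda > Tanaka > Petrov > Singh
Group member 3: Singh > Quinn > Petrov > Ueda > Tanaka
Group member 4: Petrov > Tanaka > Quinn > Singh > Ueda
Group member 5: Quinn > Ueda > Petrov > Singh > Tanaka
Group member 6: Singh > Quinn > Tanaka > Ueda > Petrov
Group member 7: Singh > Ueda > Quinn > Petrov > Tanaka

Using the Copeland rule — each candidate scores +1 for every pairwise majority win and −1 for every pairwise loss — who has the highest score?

Singh

Pairwise results:
  Singh vs Quinn: Singh wins 4–3.
  Singh vs Tanaka: Singh wins 5–2.
  Singh vs Petrov: Singh wins 4–3.
  Singh vs Ueda: Singh wins 5–2.
  Quinn vs Tanaka: Quinn wins 6–1.
  Quinn vs Petrov: Quinn wins 6–1.
  Quinn vs Ueda: Quinn wins 5–2.
  Tanaka vs Petrov: Petrov wins 5–2.
  Tanaka vs Ueda: Ueda wins 5–2.
  Petrov vs Ueda: Ueda wins 5–2.
Copeland scores (wins − losses):
  Singh: 4 − 0 = 4
  Quinn: 3 − 1 = 2
  Tanaka: 0 − 4 = -4
  Petrov: 1 − 3 = -2
  Ueda: 2 − 2 = 0
Singh has the best Copeland score.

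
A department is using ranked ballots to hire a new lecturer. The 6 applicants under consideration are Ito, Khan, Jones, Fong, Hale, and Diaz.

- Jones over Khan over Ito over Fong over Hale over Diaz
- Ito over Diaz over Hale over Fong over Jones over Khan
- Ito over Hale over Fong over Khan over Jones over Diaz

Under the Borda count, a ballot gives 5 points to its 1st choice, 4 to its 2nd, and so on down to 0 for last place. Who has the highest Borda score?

Ito

Borda scores:
  Ito: 3 + 5 + 5 = 13
  Khan: 4 + 0 + 2 = 6
  Jones: 5 + 1 + 1 = 7
  Fong: 2 + 2 + 3 = 7
  Hale: 1 + 3 + 4 = 8
  Diaz: 0 + 4 + 0 = 4
Ito has the highest total.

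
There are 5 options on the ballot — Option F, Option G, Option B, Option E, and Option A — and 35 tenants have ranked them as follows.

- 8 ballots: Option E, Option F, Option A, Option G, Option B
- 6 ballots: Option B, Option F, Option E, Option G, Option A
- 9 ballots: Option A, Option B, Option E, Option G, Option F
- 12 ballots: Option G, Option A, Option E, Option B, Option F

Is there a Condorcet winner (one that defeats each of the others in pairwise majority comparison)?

No

Head-to-head results (35 voters total):
Option F vs Option G: Option G wins 21–14.
Option F vs Option B: Option B wins 27–8.
Option F vs Option E: Option E wins 29–6.
Option F vs Option A: Option A wins 21–14.
Option G vs Option B: Option G wins 20–15.
Option G vs Option E: Option E wins 23–12.
Option G vs Option A: Option G wins 18–17.
Option B vs Option E: Option E wins 20–15.
Option B vs Option A: Option A wins 29–6.
Option E vs Option A: Option A wins 21–14.
No candidate beats all others: Option G beats Option A beats Option E beats Option G, a majority cycle.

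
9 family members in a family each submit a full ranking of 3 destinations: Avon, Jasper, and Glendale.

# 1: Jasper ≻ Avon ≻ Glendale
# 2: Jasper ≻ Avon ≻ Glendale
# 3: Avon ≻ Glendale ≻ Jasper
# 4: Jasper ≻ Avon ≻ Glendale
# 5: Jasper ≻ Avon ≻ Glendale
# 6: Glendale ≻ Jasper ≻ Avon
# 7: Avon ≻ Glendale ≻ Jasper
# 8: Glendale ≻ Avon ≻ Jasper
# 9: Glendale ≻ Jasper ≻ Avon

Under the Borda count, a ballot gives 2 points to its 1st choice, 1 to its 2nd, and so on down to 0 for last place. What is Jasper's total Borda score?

10

Borda scores:
  Avon: 1 + 1 + 2 + 1 + 1 + 0 + 2 + 1 + 0 = 9
  Jasper: 2 + 2 + 0 + 2 + 2 + 1 + 0 + 0 + 1 = 10
  Glendale: 0 + 0 + 1 + 0 + 0 + 2 + 1 + 2 + 2 = 8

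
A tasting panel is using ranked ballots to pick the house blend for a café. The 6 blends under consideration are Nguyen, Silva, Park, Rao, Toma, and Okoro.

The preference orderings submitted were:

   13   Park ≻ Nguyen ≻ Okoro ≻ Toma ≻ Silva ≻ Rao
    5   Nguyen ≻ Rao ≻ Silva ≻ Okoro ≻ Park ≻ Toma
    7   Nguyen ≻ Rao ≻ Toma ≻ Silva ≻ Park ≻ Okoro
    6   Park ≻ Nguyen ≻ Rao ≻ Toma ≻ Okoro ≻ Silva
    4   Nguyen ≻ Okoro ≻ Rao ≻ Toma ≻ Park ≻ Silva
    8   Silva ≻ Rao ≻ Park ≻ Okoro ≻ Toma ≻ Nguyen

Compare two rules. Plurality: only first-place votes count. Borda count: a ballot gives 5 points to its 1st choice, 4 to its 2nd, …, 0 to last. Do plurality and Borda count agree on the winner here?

Plurality first-place counts: Nguyen 16, Silva 8, Park 19, Rao 0, Toma 0, Okoro 0 → Park.
Borda totals: Nguyen 156, Silva 82, Park 135, Rao 110, Toma 75, Okoro 87 → Nguyen.
The two rules disagree: plurality picks Park, Borda picks Nguyen.

No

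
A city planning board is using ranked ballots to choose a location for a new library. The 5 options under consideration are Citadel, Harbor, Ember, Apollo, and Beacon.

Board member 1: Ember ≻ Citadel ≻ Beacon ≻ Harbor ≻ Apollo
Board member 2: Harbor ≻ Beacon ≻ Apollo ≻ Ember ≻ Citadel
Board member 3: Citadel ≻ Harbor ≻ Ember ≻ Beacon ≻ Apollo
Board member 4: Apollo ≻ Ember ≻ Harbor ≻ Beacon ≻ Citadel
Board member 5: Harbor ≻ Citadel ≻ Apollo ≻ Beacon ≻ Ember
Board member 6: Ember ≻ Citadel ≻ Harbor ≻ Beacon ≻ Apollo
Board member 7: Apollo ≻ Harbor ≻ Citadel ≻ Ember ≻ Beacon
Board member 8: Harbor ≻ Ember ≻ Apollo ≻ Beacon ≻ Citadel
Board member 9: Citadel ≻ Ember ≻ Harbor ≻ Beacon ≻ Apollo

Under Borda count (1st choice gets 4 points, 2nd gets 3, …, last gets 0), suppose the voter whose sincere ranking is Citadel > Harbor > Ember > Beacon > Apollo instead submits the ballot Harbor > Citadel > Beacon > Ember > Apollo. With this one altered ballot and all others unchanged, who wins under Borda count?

Harbor

Borda totals with the altered ballot: Citadel 18, Harbor 26, Ember 20, Apollo 14, Beacon 12.
The winner is unchanged: still Harbor.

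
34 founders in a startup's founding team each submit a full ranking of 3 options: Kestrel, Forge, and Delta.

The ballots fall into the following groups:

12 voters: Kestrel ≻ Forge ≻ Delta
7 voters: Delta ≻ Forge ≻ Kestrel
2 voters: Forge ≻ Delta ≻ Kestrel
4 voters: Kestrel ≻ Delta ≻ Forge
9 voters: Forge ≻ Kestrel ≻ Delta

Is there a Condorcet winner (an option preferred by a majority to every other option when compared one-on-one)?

Yes

Head-to-head results (34 voters total):
Kestrel vs Forge: Forge wins 18–16.
Kestrel vs Delta: Kestrel wins 25–9.
Forge vs Delta: Forge wins 23–11.
Forge beats each rival — Kestrel (18–16), Delta (23–11) — so Forge is the Condorcet winner.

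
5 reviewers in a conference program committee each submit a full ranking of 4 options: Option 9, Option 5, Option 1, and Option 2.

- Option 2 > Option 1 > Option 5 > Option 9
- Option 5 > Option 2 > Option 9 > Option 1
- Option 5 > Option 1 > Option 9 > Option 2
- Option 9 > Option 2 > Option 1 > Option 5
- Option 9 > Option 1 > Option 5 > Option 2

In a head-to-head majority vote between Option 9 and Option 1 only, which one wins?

Option 9

Ballots ranking Option 9 above Option 1: 3.
Ballots ranking Option 1 above Option 9: 2.
Option 9 wins the head-to-head, 3–2.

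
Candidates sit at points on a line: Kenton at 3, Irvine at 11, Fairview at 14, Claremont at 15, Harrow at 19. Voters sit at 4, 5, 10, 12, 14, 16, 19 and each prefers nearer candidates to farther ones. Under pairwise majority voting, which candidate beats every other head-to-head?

With single-peaked preferences on a line, the Condorcet winner is the candidate closest to the median voter.
The median voter (position 12) is closest to Irvine at 11.
Check: Irvine vs Fairview — voters closer to Irvine: 4 of 7.

Irvine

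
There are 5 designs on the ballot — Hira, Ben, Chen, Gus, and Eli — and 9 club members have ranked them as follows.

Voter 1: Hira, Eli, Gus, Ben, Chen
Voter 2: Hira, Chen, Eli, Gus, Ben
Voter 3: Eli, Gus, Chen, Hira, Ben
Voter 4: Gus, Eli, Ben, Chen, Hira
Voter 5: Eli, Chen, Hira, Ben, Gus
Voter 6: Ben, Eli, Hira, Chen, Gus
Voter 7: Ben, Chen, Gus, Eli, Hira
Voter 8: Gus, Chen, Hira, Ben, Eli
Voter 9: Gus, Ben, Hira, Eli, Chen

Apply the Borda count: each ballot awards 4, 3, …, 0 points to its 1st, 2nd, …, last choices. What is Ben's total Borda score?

Borda scores:
  Hira: 4 + 4 + 1 + 0 + 2 + 2 + 0 + 2 + 2 = 17
  Ben: 1 + 0 + 0 + 2 + 1 + 4 + 4 + 1 + 3 = 16
  Chen: 0 + 3 + 2 + 1 + 3 + 1 + 3 + 3 + 0 = 16
  Gus: 2 + 1 + 3 + 4 + 0 + 0 + 2 + 4 + 4 = 20
  Eli: 3 + 2 + 4 + 3 + 4 + 3 + 1 + 0 + 1 = 21

16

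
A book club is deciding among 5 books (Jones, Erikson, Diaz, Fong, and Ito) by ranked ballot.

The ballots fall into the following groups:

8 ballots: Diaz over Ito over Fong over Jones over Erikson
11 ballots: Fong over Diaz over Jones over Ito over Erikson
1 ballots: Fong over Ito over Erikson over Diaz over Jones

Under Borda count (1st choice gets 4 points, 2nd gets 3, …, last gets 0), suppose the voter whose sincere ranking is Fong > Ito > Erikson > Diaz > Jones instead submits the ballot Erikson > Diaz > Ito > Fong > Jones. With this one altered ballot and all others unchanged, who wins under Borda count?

Diaz

Borda totals with the altered ballot: Jones 30, Erikson 4, Diaz 68, Fong 61, Ito 37.
The winner is unchanged: still Diaz.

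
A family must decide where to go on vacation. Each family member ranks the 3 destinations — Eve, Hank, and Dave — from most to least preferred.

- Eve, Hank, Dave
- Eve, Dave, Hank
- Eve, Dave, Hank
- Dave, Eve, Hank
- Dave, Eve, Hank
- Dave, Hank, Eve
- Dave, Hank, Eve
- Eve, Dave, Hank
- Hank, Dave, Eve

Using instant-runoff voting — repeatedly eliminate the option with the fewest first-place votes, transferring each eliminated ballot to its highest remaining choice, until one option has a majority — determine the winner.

Dave

Round 1: Eve 4, Dave 4, Hank 1. Hank has the fewest and is eliminated.
Round 2: Dave 5, Eve 4. Dave has a majority.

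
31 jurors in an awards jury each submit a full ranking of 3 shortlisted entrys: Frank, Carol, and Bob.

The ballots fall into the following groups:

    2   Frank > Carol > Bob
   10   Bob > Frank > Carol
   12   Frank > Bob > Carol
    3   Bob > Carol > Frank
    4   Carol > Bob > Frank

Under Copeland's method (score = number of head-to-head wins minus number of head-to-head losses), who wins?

Bob

Pairwise results:
  Frank vs Carol: Frank wins 24–7.
  Frank vs Bob: Bob wins 17–14.
  Carol vs Bob: Bob wins 25–6.
Copeland scores (wins − losses):
  Frank: 1 − 1 = 0
  Carol: 0 − 2 = -2
  Bob: 2 − 0 = 2
Bob has the best Copeland score.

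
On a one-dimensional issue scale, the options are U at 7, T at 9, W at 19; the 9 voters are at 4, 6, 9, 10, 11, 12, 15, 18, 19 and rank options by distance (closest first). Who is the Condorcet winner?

With single-peaked preferences on a line, the Condorcet winner is the candidate closest to the median voter.
The median voter (position 11) is closest to T at 9.
Check: T vs W — voters closer to T: 6 of 9.

T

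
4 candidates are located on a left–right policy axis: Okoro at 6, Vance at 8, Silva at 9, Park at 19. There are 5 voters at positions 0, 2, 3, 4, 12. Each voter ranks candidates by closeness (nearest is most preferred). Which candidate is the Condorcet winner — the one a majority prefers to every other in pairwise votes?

Okoro

With single-peaked preferences on a line, the Condorcet winner is the candidate closest to the median voter.
The median voter (position 3) is closest to Okoro at 6.
Check: Okoro vs Vance — voters closer to Okoro: 4 of 5.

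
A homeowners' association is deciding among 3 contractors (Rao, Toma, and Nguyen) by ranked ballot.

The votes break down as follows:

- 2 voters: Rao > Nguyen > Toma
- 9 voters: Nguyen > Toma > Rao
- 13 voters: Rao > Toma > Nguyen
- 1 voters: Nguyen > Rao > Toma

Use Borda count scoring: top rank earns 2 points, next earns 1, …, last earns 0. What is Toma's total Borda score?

Borda scores:
  Rao: 2·2 + 9·0 + 13·2 + 1 = 31
  Toma: 2·0 + 9·1 + 13·1 + 0 = 22
  Nguyen: 2·1 + 9·2 + 13·0 + 2 = 22

22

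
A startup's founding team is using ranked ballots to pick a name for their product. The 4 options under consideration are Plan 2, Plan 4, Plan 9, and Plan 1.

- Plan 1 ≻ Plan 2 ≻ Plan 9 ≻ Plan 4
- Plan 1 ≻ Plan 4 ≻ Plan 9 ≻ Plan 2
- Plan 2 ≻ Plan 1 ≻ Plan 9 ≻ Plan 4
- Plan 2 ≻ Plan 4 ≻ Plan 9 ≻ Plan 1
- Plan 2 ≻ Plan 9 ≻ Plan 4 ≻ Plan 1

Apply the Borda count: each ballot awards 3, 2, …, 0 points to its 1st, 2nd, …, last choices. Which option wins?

Plan 2

Borda scores:
  Plan 2: 2 + 0 + 3 + 3 + 3 = 11
  Plan 4: 0 + 2 + 0 + 2 + 1 = 5
  Plan 9: 1 + 1 + 1 + 1 + 2 = 6
  Plan 1: 3 + 3 + 2 + 0 + 0 = 8
Plan 2 has the highest total.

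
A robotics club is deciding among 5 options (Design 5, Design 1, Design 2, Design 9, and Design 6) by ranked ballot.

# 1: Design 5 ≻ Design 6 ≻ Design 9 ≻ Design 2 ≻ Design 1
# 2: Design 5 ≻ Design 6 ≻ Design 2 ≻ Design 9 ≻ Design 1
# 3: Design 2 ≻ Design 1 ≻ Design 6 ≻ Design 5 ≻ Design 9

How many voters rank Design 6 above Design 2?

2

Ballots ranking Design 6 above Design 2: 2.
Ballots ranking Design 2 above Design 6: 1.
So 2 of 3 voters prefer Design 6 to Design 2.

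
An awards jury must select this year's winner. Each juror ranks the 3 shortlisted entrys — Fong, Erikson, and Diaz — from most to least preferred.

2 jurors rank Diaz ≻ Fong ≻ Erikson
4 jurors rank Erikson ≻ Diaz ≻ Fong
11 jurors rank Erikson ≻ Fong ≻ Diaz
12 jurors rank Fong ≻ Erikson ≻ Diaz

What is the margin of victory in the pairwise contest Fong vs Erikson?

1

Ballots ranking Fong above Erikson: 2+12 = 14.
Ballots ranking Erikson above Fong: 4+11 = 15.
Erikson wins 15–14, a margin of 1.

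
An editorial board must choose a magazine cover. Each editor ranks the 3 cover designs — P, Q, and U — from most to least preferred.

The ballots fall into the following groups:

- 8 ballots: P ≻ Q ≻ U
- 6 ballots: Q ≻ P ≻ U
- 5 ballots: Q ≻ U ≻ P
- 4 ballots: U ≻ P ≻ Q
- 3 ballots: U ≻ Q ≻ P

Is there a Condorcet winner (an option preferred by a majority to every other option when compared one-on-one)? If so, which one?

Q

Head-to-head results (26 voters total):
P vs Q: Q wins 14–12.
P vs U: P wins 14–12.
Q vs U: Q wins 19–7.
Q beats each rival — P (14–12), U (19–7) — so Q is the Condorcet winner.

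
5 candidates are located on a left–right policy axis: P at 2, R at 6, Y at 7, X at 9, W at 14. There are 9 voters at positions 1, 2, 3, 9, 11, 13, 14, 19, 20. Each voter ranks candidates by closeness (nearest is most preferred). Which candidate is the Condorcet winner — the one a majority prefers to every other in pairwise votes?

X

With single-peaked preferences on a line, the Condorcet winner is the candidate closest to the median voter.
The median voter (position 11) is closest to X at 9.
Check: X vs Y — voters closer to X: 6 of 9.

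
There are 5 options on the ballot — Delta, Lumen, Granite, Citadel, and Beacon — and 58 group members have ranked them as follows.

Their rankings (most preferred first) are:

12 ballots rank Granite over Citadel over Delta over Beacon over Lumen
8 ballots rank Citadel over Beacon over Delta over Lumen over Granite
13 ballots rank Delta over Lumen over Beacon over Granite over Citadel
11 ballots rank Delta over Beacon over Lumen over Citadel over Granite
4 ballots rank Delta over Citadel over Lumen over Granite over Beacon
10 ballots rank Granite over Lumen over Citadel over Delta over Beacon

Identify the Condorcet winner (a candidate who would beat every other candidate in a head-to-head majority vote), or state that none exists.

No Condorcet winner

Head-to-head results (58 voters total):
Delta vs Lumen: Delta wins 48–10.
Delta vs Granite: Delta wins 36–22.
Delta vs Citadel: Citadel wins 30–28.
Delta vs Beacon: Delta wins 50–8.
Lumen vs Granite: Lumen wins 36–22.
Lumen vs Citadel: Lumen wins 34–24.
Lumen vs Beacon: Beacon wins 31–27.
Granite vs Citadel: Granite wins 35–23.
Granite vs Beacon: Beacon wins 32–26.
Citadel vs Beacon: Citadel wins 34–24.
No candidate beats all others: Delta beats Lumen beats Citadel beats Delta, a majority cycle.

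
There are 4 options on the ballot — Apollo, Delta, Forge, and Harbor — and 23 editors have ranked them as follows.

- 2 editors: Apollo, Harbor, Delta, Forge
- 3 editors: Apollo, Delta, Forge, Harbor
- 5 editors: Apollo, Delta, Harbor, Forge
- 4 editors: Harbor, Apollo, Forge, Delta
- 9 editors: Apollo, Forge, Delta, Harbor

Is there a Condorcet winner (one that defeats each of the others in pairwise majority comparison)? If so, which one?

Apollo

Head-to-head results (23 voters total):
Apollo vs Delta: Apollo wins 23–0.
Apollo vs Forge: Apollo wins 23–0.
Apollo vs Harbor: Apollo wins 19–4.
Delta vs Forge: Forge wins 13–10.
Delta vs Harbor: Delta wins 17–6.
Forge vs Harbor: Forge wins 12–11.
Apollo beats each rival — Delta (23–0), Forge (23–0), Harbor (19–4) — so Apollo is the Condorcet winner.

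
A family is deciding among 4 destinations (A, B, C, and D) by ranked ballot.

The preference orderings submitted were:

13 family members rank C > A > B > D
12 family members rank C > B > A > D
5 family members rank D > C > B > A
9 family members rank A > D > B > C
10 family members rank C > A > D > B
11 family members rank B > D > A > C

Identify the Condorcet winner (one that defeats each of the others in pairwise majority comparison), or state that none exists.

Head-to-head results (60 voters total):
A vs B: A wins 32–28.
A vs C: C wins 40–20.
A vs D: A wins 44–16.
B vs C: C wins 40–20.
B vs D: B wins 36–24.
C vs D: C wins 35–25.
C beats each rival — A (40–20), B (40–20), D (35–25) — so C is the Condorcet winner.

C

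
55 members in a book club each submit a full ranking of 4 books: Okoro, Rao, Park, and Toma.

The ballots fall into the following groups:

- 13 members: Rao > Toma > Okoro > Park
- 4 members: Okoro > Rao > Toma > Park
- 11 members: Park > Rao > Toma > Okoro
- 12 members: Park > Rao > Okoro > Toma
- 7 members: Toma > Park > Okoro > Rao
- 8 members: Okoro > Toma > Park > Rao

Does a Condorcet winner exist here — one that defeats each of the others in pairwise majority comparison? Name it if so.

There is no Condorcet winner

Head-to-head results (55 voters total):
Okoro vs Rao: Rao wins 36–19.
Okoro vs Park: Park wins 30–25.
Okoro vs Toma: Toma wins 31–24.
Rao vs Park: Park wins 38–17.
Rao vs Toma: Rao wins 40–15.
Park vs Toma: Toma wins 32–23.
No candidate beats all others: Rao beats Toma beats Park beats Rao, a majority cycle.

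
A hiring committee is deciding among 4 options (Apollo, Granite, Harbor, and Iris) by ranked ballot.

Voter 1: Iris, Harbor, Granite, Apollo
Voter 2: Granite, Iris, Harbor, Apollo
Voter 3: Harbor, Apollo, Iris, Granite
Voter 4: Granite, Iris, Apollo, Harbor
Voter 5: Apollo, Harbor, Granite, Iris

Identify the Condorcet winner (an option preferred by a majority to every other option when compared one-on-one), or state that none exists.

None — there is no Condorcet winner

Head-to-head results (5 voters total):
Apollo vs Granite: Granite wins 3–2.
Apollo vs Harbor: Harbor wins 3–2.
Apollo vs Iris: Iris wins 3–2.
Granite vs Harbor: Harbor wins 3–2.
Granite vs Iris: Granite wins 3–2.
Harbor vs Iris: Iris wins 3–2.
No candidate beats all others: Granite beats Iris beats Harbor beats Granite, a majority cycle.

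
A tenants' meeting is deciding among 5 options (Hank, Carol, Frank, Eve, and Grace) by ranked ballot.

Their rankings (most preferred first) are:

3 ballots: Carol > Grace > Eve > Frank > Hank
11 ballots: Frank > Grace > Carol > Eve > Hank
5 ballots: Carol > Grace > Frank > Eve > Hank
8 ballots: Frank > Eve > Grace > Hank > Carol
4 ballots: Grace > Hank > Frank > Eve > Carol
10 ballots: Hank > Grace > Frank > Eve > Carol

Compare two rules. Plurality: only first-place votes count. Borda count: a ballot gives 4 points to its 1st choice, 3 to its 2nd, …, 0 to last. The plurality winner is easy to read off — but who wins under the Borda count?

Plurality first-place counts: Hank 10, Carol 8, Frank 19, Eve 0, Grace 4 → Frank.
Borda totals: Hank 60, Carol 54, Frank 117, Eve 60, Grace 119 → Grace.

Grace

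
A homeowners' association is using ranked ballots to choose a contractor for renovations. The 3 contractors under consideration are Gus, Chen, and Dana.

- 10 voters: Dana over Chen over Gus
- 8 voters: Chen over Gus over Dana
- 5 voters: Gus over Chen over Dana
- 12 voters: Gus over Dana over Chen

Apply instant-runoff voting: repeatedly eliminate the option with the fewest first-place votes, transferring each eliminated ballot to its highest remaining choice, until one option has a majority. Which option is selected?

Round 1: Gus 17, Dana 10, Chen 8. Chen has the fewest and is eliminated.
Round 2: Gus 25, Dana 10. Gus has a majority.

Gus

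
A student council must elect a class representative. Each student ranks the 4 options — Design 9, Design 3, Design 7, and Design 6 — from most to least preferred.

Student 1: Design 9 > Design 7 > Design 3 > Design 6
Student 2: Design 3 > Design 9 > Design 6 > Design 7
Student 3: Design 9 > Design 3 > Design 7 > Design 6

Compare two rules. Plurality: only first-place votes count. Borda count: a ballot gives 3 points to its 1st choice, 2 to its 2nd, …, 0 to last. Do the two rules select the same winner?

Plurality first-place counts: Design 9 2, Design 3 1, Design 7 0, Design 6 0 → Design 9.
Borda totals: Design 9 8, Design 3 6, Design 7 3, Design 6 1 → Design 9.
The two rules agree on Design 9.

Yes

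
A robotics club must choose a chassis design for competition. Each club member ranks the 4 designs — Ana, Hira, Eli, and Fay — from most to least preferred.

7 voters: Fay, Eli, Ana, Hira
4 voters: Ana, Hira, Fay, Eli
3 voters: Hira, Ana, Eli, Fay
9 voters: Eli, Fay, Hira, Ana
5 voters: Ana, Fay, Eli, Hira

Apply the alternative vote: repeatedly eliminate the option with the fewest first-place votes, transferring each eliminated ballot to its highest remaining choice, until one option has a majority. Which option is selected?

Round 1: Ana 9, Eli 9, Fay 7, Hira 3. Hira has the fewest and is eliminated.
Round 2: Ana 12, Eli 9, Fay 7. Fay has the fewest and is eliminated.
Round 3: Eli 16, Ana 12. Eli has a majority.

Eli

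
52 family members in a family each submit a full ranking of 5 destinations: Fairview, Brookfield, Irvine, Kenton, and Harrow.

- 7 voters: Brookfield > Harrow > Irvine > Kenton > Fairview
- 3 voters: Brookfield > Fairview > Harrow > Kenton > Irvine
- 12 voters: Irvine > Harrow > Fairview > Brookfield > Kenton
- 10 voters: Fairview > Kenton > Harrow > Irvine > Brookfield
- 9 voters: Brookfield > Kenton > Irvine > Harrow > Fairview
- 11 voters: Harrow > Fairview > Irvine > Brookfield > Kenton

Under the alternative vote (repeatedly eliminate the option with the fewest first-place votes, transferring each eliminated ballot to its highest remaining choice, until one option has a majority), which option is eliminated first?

Kenton

Round 1: Brookfield 19, Irvine 12, Harrow 11, Fairview 10, Kenton 0. Kenton has the fewest and is eliminated.
Round 2: Brookfield 19, Irvine 12, Harrow 11, Fairview 10. Fairview has the fewest and is eliminated.
Round 3: Harrow 21, Brookfield 19, Irvine 12. Irvine has the fewest and is eliminated.
Round 4: Harrow 33, Brookfield 19. Harrow has a majority.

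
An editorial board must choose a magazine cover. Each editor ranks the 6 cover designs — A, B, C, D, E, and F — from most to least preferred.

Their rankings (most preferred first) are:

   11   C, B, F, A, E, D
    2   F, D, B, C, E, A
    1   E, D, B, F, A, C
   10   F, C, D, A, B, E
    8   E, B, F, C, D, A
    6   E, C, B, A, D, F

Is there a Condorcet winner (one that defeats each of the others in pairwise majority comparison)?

No

Head-to-head results (38 voters total):
A vs B: B wins 28–10.
A vs C: C wins 37–1.
A vs D: D wins 21–17.
A vs E: A wins 21–17.
A vs F: F wins 32–6.
B vs C: C wins 27–11.
B vs D: B wins 25–13.
B vs E: B wins 23–15.
B vs F: B wins 26–12.
C vs D: C wins 35–3.
C vs E: C wins 23–15.
C vs F: F wins 21–17.
D vs E: E wins 26–12.
D vs F: F wins 31–7.
E vs F: F wins 23–15.
No candidate beats all others: A beats E beats D beats A, a majority cycle.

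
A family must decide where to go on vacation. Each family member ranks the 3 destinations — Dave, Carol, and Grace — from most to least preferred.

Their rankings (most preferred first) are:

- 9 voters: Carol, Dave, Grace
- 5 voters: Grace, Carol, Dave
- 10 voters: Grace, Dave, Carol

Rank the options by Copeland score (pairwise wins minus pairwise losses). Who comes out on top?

Grace

Pairwise results:
  Dave vs Carol: Carol wins 14–10.
  Dave vs Grace: Grace wins 15–9.
  Carol vs Grace: Grace wins 15–9.
Copeland scores (wins − losses):
  Dave: 0 − 2 = -2
  Carol: 1 − 1 = 0
  Grace: 2 − 0 = 2
Grace has the best Copeland score.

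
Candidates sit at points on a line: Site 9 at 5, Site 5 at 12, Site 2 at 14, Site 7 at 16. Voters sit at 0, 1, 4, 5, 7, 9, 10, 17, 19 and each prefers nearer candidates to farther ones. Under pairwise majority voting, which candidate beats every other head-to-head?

With single-peaked preferences on a line, the Condorcet winner is the candidate closest to the median voter.
The median voter (position 7) is closest to Site 9 at 5.
Check: Site 9 vs Site 2 — voters closer to Site 9: 6 of 9.

Site 9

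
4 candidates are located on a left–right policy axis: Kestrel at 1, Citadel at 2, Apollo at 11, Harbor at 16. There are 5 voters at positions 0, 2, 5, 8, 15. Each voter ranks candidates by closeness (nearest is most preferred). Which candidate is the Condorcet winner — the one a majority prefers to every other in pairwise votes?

With single-peaked preferences on a line, the Condorcet winner is the candidate closest to the median voter.
The median voter (position 5) is closest to Citadel at 2.
Check: Citadel vs Apollo — voters closer to Citadel: 3 of 5.

Citadel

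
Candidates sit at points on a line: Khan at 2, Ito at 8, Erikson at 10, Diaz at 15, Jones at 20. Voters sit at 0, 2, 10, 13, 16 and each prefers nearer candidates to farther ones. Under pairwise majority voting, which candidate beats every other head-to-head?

Erikson

With single-peaked preferences on a line, the Condorcet winner is the candidate closest to the median voter.
The median voter (position 10) is closest to Erikson at 10.
Check: Erikson vs Ito — voters closer to Erikson: 3 of 5.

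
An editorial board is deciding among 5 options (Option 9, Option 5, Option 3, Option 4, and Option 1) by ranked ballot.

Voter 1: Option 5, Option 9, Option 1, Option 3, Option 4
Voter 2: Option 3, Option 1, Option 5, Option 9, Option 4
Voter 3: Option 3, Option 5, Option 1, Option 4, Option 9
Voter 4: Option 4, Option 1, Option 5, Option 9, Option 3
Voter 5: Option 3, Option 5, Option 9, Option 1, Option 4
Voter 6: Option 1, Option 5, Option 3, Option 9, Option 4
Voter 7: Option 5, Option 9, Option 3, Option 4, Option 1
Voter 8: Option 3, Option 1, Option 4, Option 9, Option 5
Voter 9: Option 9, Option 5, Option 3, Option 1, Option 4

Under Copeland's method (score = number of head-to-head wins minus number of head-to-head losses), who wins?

Option 5

Pairwise results:
  Option 9 vs Option 5: Option 5 wins 7–2.
  Option 9 vs Option 3: Option 3 wins 5–4.
  Option 9 vs Option 4: Option 9 wins 6–3.
  Option 9 vs Option 1: Option 1 wins 5–4.
  Option 5 vs Option 3: Option 5 wins 5–4.
  Option 5 vs Option 4: Option 5 wins 7–2.
  Option 5 vs Option 1: Option 5 wins 5–4.
  Option 3 vs Option 4: Option 3 wins 8–1.
  Option 3 vs Option 1: Option 3 wins 6–3.
  Option 4 vs Option 1: Option 1 wins 7–2.
Copeland scores (wins − losses):
  Option 9: 1 − 3 = -2
  Option 5: 4 − 0 = 4
  Option 3: 3 − 1 = 2
  Option 4: 0 − 4 = -4
  Option 1: 2 − 2 = 0
Option 5 has the best Copeland score.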